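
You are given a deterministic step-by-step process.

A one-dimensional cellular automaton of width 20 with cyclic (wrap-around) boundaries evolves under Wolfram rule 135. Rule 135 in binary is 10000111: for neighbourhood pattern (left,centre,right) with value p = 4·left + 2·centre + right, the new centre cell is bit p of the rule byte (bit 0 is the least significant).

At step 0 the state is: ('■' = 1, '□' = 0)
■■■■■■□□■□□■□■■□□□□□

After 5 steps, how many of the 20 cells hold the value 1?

[0] ■■■■■■□□■□□■□■■□□□□□
[1] □■■■■□□■■□■■□□□□■■■■
[2] □□■■□□■□□□□□□■■■□■■□
[3] ■■□□□■■□■■■■■□■□□□□□
[4] □□□■■□□□□■■■□□■□■■■■
[5] □■■□□□■■■□■□□■■□□■■□

10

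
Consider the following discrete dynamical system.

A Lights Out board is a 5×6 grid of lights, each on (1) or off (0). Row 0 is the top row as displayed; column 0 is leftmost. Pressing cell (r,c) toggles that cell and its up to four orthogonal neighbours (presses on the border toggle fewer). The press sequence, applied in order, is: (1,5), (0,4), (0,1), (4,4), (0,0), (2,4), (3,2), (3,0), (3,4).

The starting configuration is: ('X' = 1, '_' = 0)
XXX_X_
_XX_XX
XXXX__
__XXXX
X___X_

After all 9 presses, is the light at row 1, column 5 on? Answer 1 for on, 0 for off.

step 0: XXX_X_
_XX_XX
XXXX__
__XXXX
X___X_
step 1: XXX_XX
_XX___
XXXX_X
__XXXX
X___X_
step 2: XXXX__
_XX_X_
XXXX_X
__XXXX
X___X_
step 3: ___X__
__X_X_
XXXX_X
__XXXX
X___X_
step 4: ___X__
__X_X_
XXXX_X
__XX_X
X__X_X
step 5: XX_X__
X_X_X_
XXXX_X
__XX_X
X__X_X
step 6: XX_X__
X_X___
XXX_X_
__XXXX
X__X_X
step 7: XX_X__
X_X___
XX__X_
_X__XX
X_XX_X
step 8: XX_X__
X_X___
_X__X_
X___XX
__XX_X
step 9: XX_X__
X_X___
_X____
X__X__
__XXXX

0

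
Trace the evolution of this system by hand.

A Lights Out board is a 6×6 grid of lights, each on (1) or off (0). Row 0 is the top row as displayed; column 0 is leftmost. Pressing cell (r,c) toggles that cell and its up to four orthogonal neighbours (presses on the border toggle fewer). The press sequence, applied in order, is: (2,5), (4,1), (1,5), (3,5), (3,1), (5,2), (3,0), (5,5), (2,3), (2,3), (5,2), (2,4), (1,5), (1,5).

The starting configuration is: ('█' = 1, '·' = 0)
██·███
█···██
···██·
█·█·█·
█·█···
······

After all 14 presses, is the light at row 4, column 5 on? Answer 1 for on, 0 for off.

k=0  ██·███
█···██
···██·
█·█·█·
█·█···
······
k=1  ██·███
█···█·
···█·█
█·█·██
█·█···
······
k=2  ██·███
█···█·
···█·█
███·██
·█····
·█····
k=3  ██·██·
█····█
···█··
███·██
·█····
·█····
k=4  ██·██·
█····█
···█·█
███···
·█···█
·█····
k=5  ██·██·
█····█
·█·█·█
······
·····█
·█····
k=6  ██·██·
█····█
·█·█·█
······
··█··█
··██··
k=7  ██·██·
█····█
██·█·█
██····
█·█··█
··██··
k=8  ██·██·
█····█
██·█·█
██····
█·█···
··████
k=9  ██·██·
█··█·█
███·██
██·█··
█·█···
··████
k=10  ██·██·
█····█
██·█·█
██····
█·█···
··████
k=11  ██·██·
█····█
██·█·█
██····
█·····
·█··██
k=12  ██·██·
█···██
██··█·
██··█·
█·····
·█··██
k=13  ██·███
█·····
██··██
██··█·
█·····
·█··██
k=14  ██·██·
█···██
██··█·
██··█·
█·····
·█··██

0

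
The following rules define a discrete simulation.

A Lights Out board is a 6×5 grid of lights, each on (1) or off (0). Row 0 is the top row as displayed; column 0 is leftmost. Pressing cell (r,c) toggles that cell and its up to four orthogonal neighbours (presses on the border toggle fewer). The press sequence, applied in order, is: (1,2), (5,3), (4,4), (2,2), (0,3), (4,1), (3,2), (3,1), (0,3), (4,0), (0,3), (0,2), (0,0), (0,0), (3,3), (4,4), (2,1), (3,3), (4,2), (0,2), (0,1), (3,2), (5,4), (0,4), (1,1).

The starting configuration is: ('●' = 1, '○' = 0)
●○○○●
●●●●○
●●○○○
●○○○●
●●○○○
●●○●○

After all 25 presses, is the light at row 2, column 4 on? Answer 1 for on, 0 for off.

0

0) ●○○○●
●●●●○
●●○○○
●○○○●
●●○○○
●●○●○
1) ●○●○●
●○○○○
●●●○○
●○○○●
●●○○○
●●○●○
2) ●○●○●
●○○○○
●●●○○
●○○○●
●●○●○
●●●○●
3) ●○●○●
●○○○○
●●●○○
●○○○○
●●○○●
●●●○○
4) ●○●○●
●○●○○
●○○●○
●○●○○
●●○○●
●●●○○
5) ●○○●○
●○●●○
●○○●○
●○●○○
●●○○●
●●●○○
6) ●○○●○
●○●●○
●○○●○
●●●○○
○○●○●
●○●○○
7) ●○○●○
●○●●○
●○●●○
●○○●○
○○○○●
●○●○○
8) ●○○●○
●○●●○
●●●●○
○●●●○
○●○○●
●○●○○
9) ●○●○●
●○●○○
●●●●○
○●●●○
○●○○●
●○●○○
10) ●○●○●
●○●○○
●●●●○
●●●●○
●○○○●
○○●○○
11) ●○○●○
●○●●○
●●●●○
●●●●○
●○○○●
○○●○○
12) ●●●○○
●○○●○
●●●●○
●●●●○
●○○○●
○○●○○
13) ○○●○○
○○○●○
●●●●○
●●●●○
●○○○●
○○●○○
14) ●●●○○
●○○●○
●●●●○
●●●●○
●○○○●
○○●○○
15) ●●●○○
●○○●○
●●●○○
●●○○●
●○○●●
○○●○○
16) ●●●○○
●○○●○
●●●○○
●●○○○
●○○○○
○○●○●
17) ●●●○○
●●○●○
○○○○○
●○○○○
●○○○○
○○●○●
18) ●●●○○
●●○●○
○○○●○
●○●●●
●○○●○
○○●○●
19) ●●●○○
●●○●○
○○○●○
●○○●●
●●●○○
○○○○●
20) ●○○●○
●●●●○
○○○●○
●○○●●
●●●○○
○○○○●
21) ○●●●○
●○●●○
○○○●○
●○○●●
●●●○○
○○○○●
22) ○●●●○
●○●●○
○○●●○
●●●○●
●●○○○
○○○○●
23) ○●●●○
●○●●○
○○●●○
●●●○●
●●○○●
○○○●○
24) ○●●○●
●○●●●
○○●●○
●●●○●
●●○○●
○○○●○
25) ○○●○●
○●○●●
○●●●○
●●●○●
●●○○●
○○○●○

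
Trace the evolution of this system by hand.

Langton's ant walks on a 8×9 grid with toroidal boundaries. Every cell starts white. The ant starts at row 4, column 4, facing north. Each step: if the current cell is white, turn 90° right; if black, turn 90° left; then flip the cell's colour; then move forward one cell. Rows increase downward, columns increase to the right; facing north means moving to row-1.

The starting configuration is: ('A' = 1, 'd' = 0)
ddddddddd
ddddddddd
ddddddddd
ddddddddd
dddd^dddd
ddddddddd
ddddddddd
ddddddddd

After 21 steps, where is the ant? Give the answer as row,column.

gen 0: ddddddddd
ddddddddd
ddddddddd
ddddddddd
dddd^dddd
ddddddddd
ddddddddd
ddddddddd
gen 1: ddddddddd
ddddddddd
ddddddddd
ddddddddd
ddddA>ddd
ddddddddd
ddddddddd
ddddddddd
gen 2: ddddddddd
ddddddddd
ddddddddd
ddddddddd
ddddAAddd
dddddvddd
ddddddddd
ddddddddd
gen 3: ddddddddd
ddddddddd
ddddddddd
ddddddddd
ddddAAddd
dddd<Addd
ddddddddd
ddddddddd
gen 4: ddddddddd
ddddddddd
ddddddddd
ddddddddd
dddd^Addd
ddddAAddd
ddddddddd
ddddddddd
gen 5: ddddddddd
ddddddddd
ddddddddd
ddddddddd
ddd<dAddd
ddddAAddd
ddddddddd
ddddddddd
gen 6: ddddddddd
ddddddddd
ddddddddd
ddd^ddddd
dddAdAddd
ddddAAddd
ddddddddd
ddddddddd
gen 7: ddddddddd
ddddddddd
ddddddddd
dddA>dddd
dddAdAddd
ddddAAddd
ddddddddd
ddddddddd
gen 8: ddddddddd
ddddddddd
ddddddddd
dddAAdddd
dddAvAddd
ddddAAddd
ddddddddd
ddddddddd
gen 9: ddddddddd
ddddddddd
ddddddddd
dddAAdddd
ddd<AAddd
ddddAAddd
ddddddddd
ddddddddd
gen 10: ddddddddd
ddddddddd
ddddddddd
dddAAdddd
ddddAAddd
dddvAAddd
ddddddddd
ddddddddd
gen 11: ddddddddd
ddddddddd
ddddddddd
dddAAdddd
ddddAAddd
dd<AAAddd
ddddddddd
ddddddddd
gen 12: ddddddddd
ddddddddd
ddddddddd
dddAAdddd
dd^dAAddd
ddAAAAddd
ddddddddd
ddddddddd
gen 13: ddddddddd
ddddddddd
ddddddddd
dddAAdddd
ddA>AAddd
ddAAAAddd
ddddddddd
ddddddddd
gen 14: ddddddddd
ddddddddd
ddddddddd
dddAAdddd
ddAAAAddd
ddAvAAddd
ddddddddd
ddddddddd
gen 15: ddddddddd
ddddddddd
ddddddddd
dddAAdddd
ddAAAAddd
ddAd>Addd
ddddddddd
ddddddddd
gen 16: ddddddddd
ddddddddd
ddddddddd
dddAAdddd
ddAA^Addd
ddAddAddd
ddddddddd
ddddddddd
gen 17: ddddddddd
ddddddddd
ddddddddd
dddAAdddd
ddA<dAddd
ddAddAddd
ddddddddd
ddddddddd
gen 18: ddddddddd
ddddddddd
ddddddddd
dddAAdddd
ddAddAddd
ddAvdAddd
ddddddddd
ddddddddd
gen 19: ddddddddd
ddddddddd
ddddddddd
dddAAdddd
ddAddAddd
dd<AdAddd
ddddddddd
ddddddddd
gen 20: ddddddddd
ddddddddd
ddddddddd
dddAAdddd
ddAddAddd
dddAdAddd
ddvdddddd
ddddddddd
gen 21: ddddddddd
ddddddddd
ddddddddd
dddAAdddd
ddAddAddd
dddAdAddd
d<Adddddd
ddddddddd

6,1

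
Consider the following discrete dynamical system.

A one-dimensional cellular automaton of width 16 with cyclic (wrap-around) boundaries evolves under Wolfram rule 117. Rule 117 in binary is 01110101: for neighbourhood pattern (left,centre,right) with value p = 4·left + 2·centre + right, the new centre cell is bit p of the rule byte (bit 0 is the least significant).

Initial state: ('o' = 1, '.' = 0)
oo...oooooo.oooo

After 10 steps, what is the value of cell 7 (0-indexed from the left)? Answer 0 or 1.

k=0  oo...oooooo.oooo
k=1  .ooo......oo....
k=2  ...oooooo..ooooo
k=3  oo......oo.....o
k=4  .oooooo..ooooo..
k=5  ......oo.....ooo
k=6  ooooo..ooooo...o
k=7  ....oo.....ooo..
k=8  ooo..ooooo...ooo
k=9  ..oo.....ooo....
k=10  o..ooooo...ooooo

1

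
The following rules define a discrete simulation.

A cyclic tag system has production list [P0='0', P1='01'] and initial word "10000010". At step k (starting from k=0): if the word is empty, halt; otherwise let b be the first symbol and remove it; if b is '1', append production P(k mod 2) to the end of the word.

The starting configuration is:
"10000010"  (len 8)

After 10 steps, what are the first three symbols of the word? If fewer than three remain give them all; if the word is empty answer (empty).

(empty)

k=0  "10000010"  (len 8)
k=1  "00000100"  (len 8)
k=2  "0000100"  (len 7)
k=3  "000100"  (len 6)
k=4  "00100"  (len 5)
k=5  "0100"  (len 4)
k=6  "100"  (len 3)
k=7  "000"  (len 3)
k=8  "00"  (len 2)
k=9  "0"  (len 1)
k=10  (halted — word empty)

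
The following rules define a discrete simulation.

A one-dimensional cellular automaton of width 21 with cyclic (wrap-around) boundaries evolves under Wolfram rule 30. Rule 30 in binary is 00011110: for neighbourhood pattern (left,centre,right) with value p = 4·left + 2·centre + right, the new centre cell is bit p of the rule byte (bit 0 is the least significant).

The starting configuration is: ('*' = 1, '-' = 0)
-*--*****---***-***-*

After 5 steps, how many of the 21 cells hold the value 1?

9

[0] -*--*****---***-***-*
[1] -****----*-**---*---*
[2] -*---*--**-*-*-***-**
[3] -**-*****--*-*-*---*-
[4] **--*----***-*-**-***
[5] --****--**---*-*--*--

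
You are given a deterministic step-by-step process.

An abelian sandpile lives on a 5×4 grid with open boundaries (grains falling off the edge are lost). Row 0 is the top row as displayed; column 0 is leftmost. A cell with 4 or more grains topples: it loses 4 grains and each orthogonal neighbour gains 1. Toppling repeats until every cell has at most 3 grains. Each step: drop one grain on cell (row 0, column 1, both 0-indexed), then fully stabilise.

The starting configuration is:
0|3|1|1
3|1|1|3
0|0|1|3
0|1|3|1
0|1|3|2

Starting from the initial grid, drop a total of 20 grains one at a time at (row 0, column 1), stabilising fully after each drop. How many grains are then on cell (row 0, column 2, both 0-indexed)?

2

gen 0: 0|3|1|1
3|1|1|3
0|0|1|3
0|1|3|1
0|1|3|2
gen 1: 1|0|2|1
3|2|1|3
0|0|1|3
0|1|3|1
0|1|3|2
gen 2: 1|1|2|1
3|2|1|3
0|0|1|3
0|1|3|1
0|1|3|2
gen 3: 1|2|2|1
3|2|1|3
0|0|1|3
0|1|3|1
0|1|3|2
gen 4: 1|3|2|1
3|2|1|3
0|0|1|3
0|1|3|1
0|1|3|2
gen 5: 2|0|3|1
3|3|1|3
0|0|1|3
0|1|3|1
0|1|3|2
gen 6: 2|1|3|1
3|3|1|3
0|0|1|3
0|1|3|1
0|1|3|2
gen 7: 2|2|3|1
3|3|1|3
0|0|1|3
0|1|3|1
0|1|3|2
gen 8: 2|3|3|1
3|3|1|3
0|0|1|3
0|1|3|1
0|1|3|2
gen 9: 0|3|0|2
1|1|3|3
1|1|1|3
0|1|3|1
0|1|3|2
gen 10: 1|0|1|2
1|2|3|3
1|1|1|3
0|1|3|1
0|1|3|2
gen 11: 1|1|1|2
1|2|3|3
1|1|1|3
0|1|3|1
0|1|3|2
gen 12: 1|2|1|2
1|2|3|3
1|1|1|3
0|1|3|1
0|1|3|2
gen 13: 1|3|1|2
1|2|3|3
1|1|1|3
0|1|3|1
0|1|3|2
gen 14: 2|0|2|2
1|3|3|3
1|1|1|3
0|1|3|1
0|1|3|2
gen 15: 2|1|2|2
1|3|3|3
1|1|1|3
0|1|3|1
0|1|3|2
gen 16: 2|2|2|2
1|3|3|3
1|1|1|3
0|1|3|1
0|1|3|2
gen 17: 2|3|2|2
1|3|3|3
1|1|1|3
0|1|3|1
0|1|3|2
gen 18: 3|2|1|0
2|1|2|2
1|2|3|0
0|1|3|2
0|1|3|2
gen 19: 3|3|1|0
2|1|2|2
1|2|3|0
0|1|3|2
0|1|3|2
gen 20: 0|1|2|0
3|2|2|2
1|2|3|0
0|1|3|2
0|1|3|2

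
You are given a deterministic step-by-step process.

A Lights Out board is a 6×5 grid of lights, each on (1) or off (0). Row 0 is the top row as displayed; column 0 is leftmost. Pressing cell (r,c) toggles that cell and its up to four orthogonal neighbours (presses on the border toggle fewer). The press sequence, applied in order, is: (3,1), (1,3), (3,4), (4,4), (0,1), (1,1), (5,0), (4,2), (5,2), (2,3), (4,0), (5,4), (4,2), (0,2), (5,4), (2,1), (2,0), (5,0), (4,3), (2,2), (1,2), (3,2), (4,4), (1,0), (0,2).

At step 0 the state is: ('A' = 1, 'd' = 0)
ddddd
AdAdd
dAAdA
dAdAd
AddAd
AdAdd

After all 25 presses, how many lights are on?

14

t=0: ddddd
AdAdd
dAAdA
dAdAd
AddAd
AdAdd
t=1: ddddd
AdAdd
ddAdA
AdAAd
AAdAd
AdAdd
t=2: dddAd
AddAA
ddAAA
AdAAd
AAdAd
AdAdd
t=3: dddAd
AddAA
ddAAd
AdAdA
AAdAA
AdAdd
t=4: dddAd
AddAA
ddAAd
AdAdd
AAddd
AdAdA
t=5: AAAAd
AAdAA
ddAAd
AdAdd
AAddd
AdAdA
t=6: AdAAd
ddAAA
dAAAd
AdAdd
AAddd
AdAdA
t=7: AdAAd
ddAAA
dAAAd
AdAdd
dAddd
dAAdA
t=8: AdAAd
ddAAA
dAAAd
Adddd
ddAAd
dAddA
t=9: AdAAd
ddAAA
dAAAd
Adddd
dddAd
ddAAA
t=10: AdAAd
ddAdA
dAddA
AddAd
dddAd
ddAAA
t=11: AdAAd
ddAdA
dAddA
dddAd
AAdAd
AdAAA
t=12: AdAAd
ddAdA
dAddA
dddAd
AAdAA
AdAdd
t=13: AdAAd
ddAdA
dAddA
ddAAd
AdAdA
Adddd
t=14: AAddd
ddddA
dAddA
ddAAd
AdAdA
Adddd
t=15: AAddd
ddddA
dAddA
ddAAd
AdAdd
AddAA
t=16: AAddd
dAddA
AdAdA
dAAAd
AdAdd
AddAA
t=17: AAddd
AAddA
dAAdA
AAAAd
AdAdd
AddAA
t=18: AAddd
AAddA
dAAdA
AAAAd
ddAdd
dAdAA
t=19: AAddd
AAddA
dAAdA
AAAdd
dddAA
dAddA
t=20: AAddd
AAAdA
dddAA
AAddd
dddAA
dAddA
t=21: AAAdd
AddAA
ddAAA
AAddd
dddAA
dAddA
t=22: AAAdd
AddAA
dddAA
AdAAd
ddAAA
dAddA
t=23: AAAdd
AddAA
dddAA
AdAAA
ddAdd
dAddd
t=24: dAAdd
dAdAA
AddAA
AdAAA
ddAdd
dAddd
t=25: dddAd
dAAAA
AddAA
AdAAA
ddAdd
dAddd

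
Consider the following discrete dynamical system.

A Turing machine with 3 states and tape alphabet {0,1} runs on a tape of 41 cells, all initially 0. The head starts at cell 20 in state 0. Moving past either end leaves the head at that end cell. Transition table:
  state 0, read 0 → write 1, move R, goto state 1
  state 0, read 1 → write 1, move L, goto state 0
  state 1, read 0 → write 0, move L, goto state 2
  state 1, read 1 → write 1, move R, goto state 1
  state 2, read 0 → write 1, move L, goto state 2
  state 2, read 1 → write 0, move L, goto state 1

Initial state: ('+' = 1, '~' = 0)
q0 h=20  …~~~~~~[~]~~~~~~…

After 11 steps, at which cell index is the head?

[0] q0 h=20  …~~~~~~[~]~~~~~~…
[1] q1 h=21  …~~~~~+[~]~~~~~~…
[2] q2 h=20  …~~~~~~[+]~~~~~~…
[3] q1 h=19  …~~~~~~[~]~~~~~~…
[4] q2 h=18  …~~~~~~[~]~~~~~~…
[5] q2 h=17  …~~~~~~[~]+~~~~~…
[6] q2 h=16  …~~~~~~[~]++~~~~…
[7] q2 h=15  …~~~~~~[~]+++~~~…
[8] q2 h=14  …~~~~~~[~]++++~~…
[9] q2 h=13  …~~~~~~[~]+++++~…
[10] q2 h=12  …~~~~~~[~]++++++…
[11] q2 h=11  …~~~~~~[~]++++++…

11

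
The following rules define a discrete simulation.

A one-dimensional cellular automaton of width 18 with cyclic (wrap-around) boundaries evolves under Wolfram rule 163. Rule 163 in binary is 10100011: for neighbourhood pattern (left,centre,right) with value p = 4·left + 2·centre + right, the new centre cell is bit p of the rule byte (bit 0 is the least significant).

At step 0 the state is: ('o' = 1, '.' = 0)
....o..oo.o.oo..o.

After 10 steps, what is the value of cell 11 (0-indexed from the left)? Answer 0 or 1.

1

k=0  ....o..oo.o.oo..o.
k=1  oooo..o..o.o...o..
k=2  .oo..o..o.o..oo..o
k=3  o...o..o.o..o...o.
k=4  ..oo..o.o..o..oo.o
k=5  .o...o.o..o..o..o.
k=6  o..oo.o..o..o..o..
k=7  ..o..o..o..o..o..o
k=8  .o..o..o..o..o..o.
k=9  o..o..o..o..o..o..
k=10  ..o..o..o..o..o..o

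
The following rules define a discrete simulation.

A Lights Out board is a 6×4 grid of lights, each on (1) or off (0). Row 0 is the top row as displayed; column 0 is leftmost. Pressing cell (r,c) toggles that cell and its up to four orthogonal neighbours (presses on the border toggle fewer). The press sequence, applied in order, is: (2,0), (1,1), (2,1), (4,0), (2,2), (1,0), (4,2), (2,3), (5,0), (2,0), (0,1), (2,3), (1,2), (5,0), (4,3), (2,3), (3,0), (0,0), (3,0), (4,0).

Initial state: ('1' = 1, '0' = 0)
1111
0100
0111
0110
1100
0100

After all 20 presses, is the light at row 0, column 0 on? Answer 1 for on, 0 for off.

k=0  1111
0100
0111
0110
1100
0100
k=1  1111
1100
1011
1110
1100
0100
k=2  1011
0010
1111
1110
1100
0100
k=3  1011
0110
0001
1010
1100
0100
k=4  1011
0110
0001
0010
0000
1100
k=5  1011
0100
0110
0000
0000
1100
k=6  0011
1000
1110
0000
0000
1100
k=7  0011
1000
1110
0010
0111
1110
k=8  0011
1001
1101
0011
0111
1110
k=9  0011
1001
1101
0011
1111
0010
k=10  0011
0001
0001
1011
1111
0010
k=11  1101
0101
0001
1011
1111
0010
k=12  1101
0100
0010
1010
1111
0010
k=13  1111
0011
0000
1010
1111
0010
k=14  1111
0011
0000
1010
0111
1110
k=15  1111
0011
0000
1011
0100
1111
k=16  1111
0010
0011
1010
0100
1111
k=17  1111
0010
1011
0110
1100
1111
k=18  0011
1010
1011
0110
1100
1111
k=19  0011
1010
0011
1010
0100
1111
k=20  0011
1010
0011
0010
1000
0111

0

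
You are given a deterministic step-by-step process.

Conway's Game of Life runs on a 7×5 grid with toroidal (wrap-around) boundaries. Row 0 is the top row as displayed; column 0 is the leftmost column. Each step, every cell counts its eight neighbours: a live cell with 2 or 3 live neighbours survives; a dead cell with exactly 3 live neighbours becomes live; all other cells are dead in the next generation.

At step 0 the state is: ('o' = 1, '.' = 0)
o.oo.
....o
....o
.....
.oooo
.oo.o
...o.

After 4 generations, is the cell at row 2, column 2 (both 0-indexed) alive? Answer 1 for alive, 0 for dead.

[0] o.oo.
....o
....o
.....
.oooo
.oo.o
...o.
[1] ..oo.
o...o
.....
o.o.o
.o..o
.o..o
o....
[2] oo.o.
...oo
.o.o.
oo.oo
.oo.o
.o..o
ooooo
[3] .....
.o.o.
.o...
.....
.....
.....
.....
[4] .....
..o..
..o..
.....
.....
.....
.....

1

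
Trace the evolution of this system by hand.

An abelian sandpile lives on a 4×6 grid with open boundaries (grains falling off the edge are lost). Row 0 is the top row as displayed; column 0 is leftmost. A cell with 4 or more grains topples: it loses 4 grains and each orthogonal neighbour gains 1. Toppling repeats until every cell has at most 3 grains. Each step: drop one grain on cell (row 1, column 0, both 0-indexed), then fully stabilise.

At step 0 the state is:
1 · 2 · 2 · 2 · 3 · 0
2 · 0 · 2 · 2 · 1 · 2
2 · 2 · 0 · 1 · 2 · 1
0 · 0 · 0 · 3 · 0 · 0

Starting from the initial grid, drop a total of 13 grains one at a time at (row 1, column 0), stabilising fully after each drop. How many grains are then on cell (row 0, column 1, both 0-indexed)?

t=0: 1 · 2 · 2 · 2 · 3 · 0
2 · 0 · 2 · 2 · 1 · 2
2 · 2 · 0 · 1 · 2 · 1
0 · 0 · 0 · 3 · 0 · 0
t=1: 1 · 2 · 2 · 2 · 3 · 0
3 · 0 · 2 · 2 · 1 · 2
2 · 2 · 0 · 1 · 2 · 1
0 · 0 · 0 · 3 · 0 · 0
t=2: 2 · 2 · 2 · 2 · 3 · 0
0 · 1 · 2 · 2 · 1 · 2
3 · 2 · 0 · 1 · 2 · 1
0 · 0 · 0 · 3 · 0 · 0
t=3: 2 · 2 · 2 · 2 · 3 · 0
1 · 1 · 2 · 2 · 1 · 2
3 · 2 · 0 · 1 · 2 · 1
0 · 0 · 0 · 3 · 0 · 0
t=4: 2 · 2 · 2 · 2 · 3 · 0
2 · 1 · 2 · 2 · 1 · 2
3 · 2 · 0 · 1 · 2 · 1
0 · 0 · 0 · 3 · 0 · 0
t=5: 2 · 2 · 2 · 2 · 3 · 0
3 · 1 · 2 · 2 · 1 · 2
3 · 2 · 0 · 1 · 2 · 1
0 · 0 · 0 · 3 · 0 · 0
t=6: 3 · 2 · 2 · 2 · 3 · 0
1 · 2 · 2 · 2 · 1 · 2
0 · 3 · 0 · 1 · 2 · 1
1 · 0 · 0 · 3 · 0 · 0
t=7: 3 · 2 · 2 · 2 · 3 · 0
2 · 2 · 2 · 2 · 1 · 2
0 · 3 · 0 · 1 · 2 · 1
1 · 0 · 0 · 3 · 0 · 0
t=8: 3 · 2 · 2 · 2 · 3 · 0
3 · 2 · 2 · 2 · 1 · 2
0 · 3 · 0 · 1 · 2 · 1
1 · 0 · 0 · 3 · 0 · 0
t=9: 0 · 3 · 2 · 2 · 3 · 0
1 · 3 · 2 · 2 · 1 · 2
1 · 3 · 0 · 1 · 2 · 1
1 · 0 · 0 · 3 · 0 · 0
t=10: 0 · 3 · 2 · 2 · 3 · 0
2 · 3 · 2 · 2 · 1 · 2
1 · 3 · 0 · 1 · 2 · 1
1 · 0 · 0 · 3 · 0 · 0
t=11: 0 · 3 · 2 · 2 · 3 · 0
3 · 3 · 2 · 2 · 1 · 2
1 · 3 · 0 · 1 · 2 · 1
1 · 0 · 0 · 3 · 0 · 0
t=12: 2 · 0 · 3 · 2 · 3 · 0
1 · 2 · 3 · 2 · 1 · 2
3 · 0 · 1 · 1 · 2 · 1
1 · 1 · 0 · 3 · 0 · 0
t=13: 2 · 0 · 3 · 2 · 3 · 0
2 · 2 · 3 · 2 · 1 · 2
3 · 0 · 1 · 1 · 2 · 1
1 · 1 · 0 · 3 · 0 · 0

0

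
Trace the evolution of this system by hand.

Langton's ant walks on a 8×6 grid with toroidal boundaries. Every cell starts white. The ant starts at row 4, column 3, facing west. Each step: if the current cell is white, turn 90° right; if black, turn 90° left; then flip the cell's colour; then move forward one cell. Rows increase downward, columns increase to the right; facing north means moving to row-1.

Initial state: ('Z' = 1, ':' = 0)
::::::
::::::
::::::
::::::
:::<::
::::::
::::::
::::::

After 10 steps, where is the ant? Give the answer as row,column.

t=0: ::::::
::::::
::::::
::::::
:::<::
::::::
::::::
::::::
t=1: ::::::
::::::
::::::
:::^::
:::Z::
::::::
::::::
::::::
t=2: ::::::
::::::
::::::
:::Z>:
:::Z::
::::::
::::::
::::::
t=3: ::::::
::::::
::::::
:::ZZ:
:::Zv:
::::::
::::::
::::::
t=4: ::::::
::::::
::::::
:::ZZ:
:::<Z:
::::::
::::::
::::::
t=5: ::::::
::::::
::::::
:::ZZ:
::::Z:
:::v::
::::::
::::::
t=6: ::::::
::::::
::::::
:::ZZ:
::::Z:
::<Z::
::::::
::::::
t=7: ::::::
::::::
::::::
:::ZZ:
::^:Z:
::ZZ::
::::::
::::::
t=8: ::::::
::::::
::::::
:::ZZ:
::Z>Z:
::ZZ::
::::::
::::::
t=9: ::::::
::::::
::::::
:::ZZ:
::ZZZ:
::Zv::
::::::
::::::
t=10: ::::::
::::::
::::::
:::ZZ:
::ZZZ:
::Z:>:
::::::
::::::

5,4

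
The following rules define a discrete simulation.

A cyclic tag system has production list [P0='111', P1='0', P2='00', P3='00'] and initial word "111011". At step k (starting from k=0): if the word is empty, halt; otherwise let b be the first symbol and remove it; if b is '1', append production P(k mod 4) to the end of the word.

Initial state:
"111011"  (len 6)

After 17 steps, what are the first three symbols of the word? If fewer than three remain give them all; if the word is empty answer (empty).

000

0) "111011"  (len 6)
1) "11011111"  (len 8)
2) "10111110"  (len 8)
3) "011111000"  (len 9)
4) "11111000"  (len 8)
5) "1111000111"  (len 10)
6) "1110001110"  (len 10)
7) "11000111000"  (len 11)
8) "100011100000"  (len 12)
9) "00011100000111"  (len 14)
10) "0011100000111"  (len 13)
11) "011100000111"  (len 12)
12) "11100000111"  (len 11)
13) "1100000111111"  (len 13)
14) "1000001111110"  (len 13)
15) "00000111111000"  (len 14)
16) "0000111111000"  (len 13)
17) "000111111000"  (len 12)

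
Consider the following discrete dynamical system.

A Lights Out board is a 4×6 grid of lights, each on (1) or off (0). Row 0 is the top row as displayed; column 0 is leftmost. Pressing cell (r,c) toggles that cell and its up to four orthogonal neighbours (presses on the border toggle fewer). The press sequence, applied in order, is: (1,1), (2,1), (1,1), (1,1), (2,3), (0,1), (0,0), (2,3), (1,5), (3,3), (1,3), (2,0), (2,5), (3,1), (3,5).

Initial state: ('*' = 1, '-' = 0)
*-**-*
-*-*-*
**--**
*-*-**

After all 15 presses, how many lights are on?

12

t=0: *-**-*
-*-*-*
**--**
*-*-**
t=1: ****-*
*-**-*
*---**
*-*-**
t=2: ****-*
****-*
-**-**
***-**
t=3: *-**-*
---*-*
--*-**
***-**
t=4: ****-*
****-*
-**-**
***-**
t=5: ****-*
***--*
-*-*-*
******
t=6: ---*-*
*-*--*
-*-*-*
******
t=7: **-*-*
--*--*
-*-*-*
******
t=8: **-*-*
--**-*
-**-**
***-**
t=9: **-*--
--***-
-**-*-
***-**
t=10: **-*--
--***-
-****-
**-*-*
t=11: **----
------
-**-*-
**-*-*
t=12: **----
*-----
*-*-*-
-*-*-*
t=13: **----
*----*
*-*--*
-*-*--
t=14: **----
*----*
***--*
*-**--
t=15: **----
*----*
***---
*-****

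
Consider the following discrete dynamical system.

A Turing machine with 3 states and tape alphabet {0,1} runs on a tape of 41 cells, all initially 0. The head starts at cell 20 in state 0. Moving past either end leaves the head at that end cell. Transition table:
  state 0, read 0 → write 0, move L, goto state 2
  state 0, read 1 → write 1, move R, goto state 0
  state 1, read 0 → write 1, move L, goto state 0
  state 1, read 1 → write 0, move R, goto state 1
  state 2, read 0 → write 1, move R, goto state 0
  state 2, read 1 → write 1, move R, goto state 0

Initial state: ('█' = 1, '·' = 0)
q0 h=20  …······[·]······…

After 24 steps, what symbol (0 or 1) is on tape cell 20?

0

0) q0 h=20  …······[·]······…
1) q2 h=19  …······[·]······…
2) q0 h=20  …·····█[·]······…
3) q2 h=19  …······[█]······…
4) q0 h=20  …·····█[·]······…
5) q2 h=19  …······[█]······…
6) q0 h=20  …·····█[·]······…
7) q2 h=19  …······[█]······…
8) q0 h=20  …·····█[·]······…
9) q2 h=19  …······[█]······…
10) q0 h=20  …·····█[·]······…
11) q2 h=19  …······[█]······…
12) q0 h=20  …·····█[·]······…
13) q2 h=19  …······[█]······…
14) q0 h=20  …·····█[·]······…
15) q2 h=19  …······[█]······…
16) q0 h=20  …·····█[·]······…
17) q2 h=19  …······[█]······…
18) q0 h=20  …·····█[·]······…
19) q2 h=19  …······[█]······…
20) q0 h=20  …·····█[·]······…
21) q2 h=19  …······[█]······…
22) q0 h=20  …·····█[·]······…
23) q2 h=19  …······[█]······…
24) q0 h=20  …·····█[·]······…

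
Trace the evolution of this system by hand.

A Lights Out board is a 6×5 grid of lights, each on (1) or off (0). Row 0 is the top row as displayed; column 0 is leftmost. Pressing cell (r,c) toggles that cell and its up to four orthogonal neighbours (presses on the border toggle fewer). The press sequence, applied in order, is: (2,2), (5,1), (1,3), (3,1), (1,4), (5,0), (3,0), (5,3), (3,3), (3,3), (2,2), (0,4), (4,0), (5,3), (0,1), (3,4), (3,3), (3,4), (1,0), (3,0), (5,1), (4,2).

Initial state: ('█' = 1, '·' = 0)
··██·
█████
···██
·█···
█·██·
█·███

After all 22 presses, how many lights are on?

k=0  ··██·
█████
···██
·█···
█·██·
█·███
k=1  ··██·
██·██
·██·█
·██··
█·██·
█·███
k=2  ··██·
██·██
·██·█
·██··
████·
·█·██
k=3  ··█··
███··
·████
·██··
████·
·█·██
k=4  ··█··
███··
··███
█····
█·██·
·█·██
k=5  ··█·█
█████
··██·
█····
█·██·
·█·██
k=6  ··█·█
█████
··██·
█····
··██·
█··██
k=7  ··█·█
█████
█·██·
·█···
█·██·
█··██
k=8  ··█·█
█████
█·██·
·█···
█·█··
█·█··
k=9  ··█·█
█████
█·█··
·████
█·██·
█·█··
k=10  ··█·█
█████
█·██·
·█···
█·█··
█·█··
k=11  ··█·█
██·██
██···
·██··
█·█··
█·█··
k=12  ··██·
██·█·
██···
·██··
█·█··
█·█··
k=13  ··██·
██·█·
██···
███··
·██··
··█··
k=14  ··██·
██·█·
██···
███··
·███·
···██
k=15  ██·█·
█··█·
██···
███··
·███·
···██
k=16  ██·█·
█··█·
██··█
█████
·████
···██
k=17  ██·█·
█··█·
██·██
██···
·██·█
···██
k=18  ██·█·
█··█·
██·█·
██·██
·██··
···██
k=19  ·█·█·
·█·█·
·█·█·
██·██
·██··
···██
k=20  ·█·█·
·█·█·
██·█·
···██
███··
···██
k=21  ·█·█·
·█·█·
██·█·
···██
█·█··
█████
k=22  ·█·█·
·█·█·
██·█·
··███
██·█·
██·██

17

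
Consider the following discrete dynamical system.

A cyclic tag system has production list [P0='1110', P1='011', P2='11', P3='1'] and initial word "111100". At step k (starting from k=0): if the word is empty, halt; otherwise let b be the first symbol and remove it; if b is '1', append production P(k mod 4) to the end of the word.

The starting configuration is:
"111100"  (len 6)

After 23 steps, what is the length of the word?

28

step 0: "111100"  (len 6)
step 1: "111001110"  (len 9)
step 2: "11001110011"  (len 11)
step 3: "100111001111"  (len 12)
step 4: "001110011111"  (len 12)
step 5: "01110011111"  (len 11)
step 6: "1110011111"  (len 10)
step 7: "11001111111"  (len 11)
step 8: "10011111111"  (len 11)
step 9: "00111111111110"  (len 14)
step 10: "0111111111110"  (len 13)
step 11: "111111111110"  (len 12)
step 12: "111111111101"  (len 12)
step 13: "111111111011110"  (len 15)
step 14: "11111111011110011"  (len 17)
step 15: "111111101111001111"  (len 18)
step 16: "111111011110011111"  (len 18)
step 17: "111110111100111111110"  (len 21)
step 18: "11110111100111111110011"  (len 23)
step 19: "111011110011111111001111"  (len 24)
step 20: "110111100111111110011111"  (len 24)
step 21: "101111001111111100111111110"  (len 27)
step 22: "01111001111111100111111110011"  (len 29)
step 23: "1111001111111100111111110011"  (len 28)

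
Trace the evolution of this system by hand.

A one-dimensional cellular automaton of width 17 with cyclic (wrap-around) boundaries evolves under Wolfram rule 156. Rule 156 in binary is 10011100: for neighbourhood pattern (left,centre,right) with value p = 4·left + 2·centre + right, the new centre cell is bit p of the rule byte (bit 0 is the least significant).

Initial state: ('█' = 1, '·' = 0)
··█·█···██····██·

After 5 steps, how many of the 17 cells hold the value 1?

t=0: ··█·█···██····██·
t=1: ··█·██··█·█···█·█
t=2: █·█·█·█·█·██··█·█
t=3: ··█·█·█·█·█·█·█·█
t=4: █·█·█·█·█·█·█·█·█
t=5: ··█·█·█·█·█·█·█·█

8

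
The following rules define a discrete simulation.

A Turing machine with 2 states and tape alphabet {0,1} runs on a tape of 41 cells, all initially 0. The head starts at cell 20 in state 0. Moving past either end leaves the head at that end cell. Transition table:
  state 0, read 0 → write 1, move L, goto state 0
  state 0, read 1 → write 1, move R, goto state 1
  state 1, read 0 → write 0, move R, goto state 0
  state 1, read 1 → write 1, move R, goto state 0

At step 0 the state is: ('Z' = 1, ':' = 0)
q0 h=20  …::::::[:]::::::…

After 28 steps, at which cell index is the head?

k=0  q0 h=20  …::::::[:]::::::…
k=1  q0 h=19  …::::::[:]Z:::::…
k=2  q0 h=18  …::::::[:]ZZ::::…
k=3  q0 h=17  …::::::[:]ZZZ:::…
k=4  q0 h=16  …::::::[:]ZZZZ::…
k=5  q0 h=15  …::::::[:]ZZZZZ:…
k=6  q0 h=14  …::::::[:]ZZZZZZ…
k=7  q0 h=13  …::::::[:]ZZZZZZ…
k=8  q0 h=12  …::::::[:]ZZZZZZ…
k=9  q0 h=11  …::::::[:]ZZZZZZ…
k=10  q0 h=10  …::::::[:]ZZZZZZ…
k=11  q0 h= 9  …::::::[:]ZZZZZZ…
k=12  q0 h= 8  …::::::[:]ZZZZZZ…
k=13  q0 h= 7  …::::::[:]ZZZZZZ…
k=14  q0 h= 6  |::::::[:]ZZZZZZ…
k=15  q0 h= 5  |:::::[:]ZZZZZZ…
k=16  q0 h= 4  |::::[:]ZZZZZZ…
k=17  q0 h= 3  |:::[:]ZZZZZZ…
k=18  q0 h= 2  |::[:]ZZZZZZ…
k=19  q0 h= 1  |:[:]ZZZZZZ…
k=20  q0 h= 0  |[:]ZZZZZZ…
k=21  q0 h= 0  |[Z]ZZZZZZ…
k=22  q1 h= 1  |Z[Z]ZZZZZZ…
k=23  q0 h= 2  |ZZ[Z]ZZZZZZ…
k=24  q1 h= 3  |ZZZ[Z]ZZZZZZ…
k=25  q0 h= 4  |ZZZZ[Z]ZZZZZZ…
k=26  q1 h= 5  |ZZZZZ[Z]ZZZZZZ…
k=27  q0 h= 6  |ZZZZZZ[Z]ZZZZZZ…
k=28  q1 h= 7  …ZZZZZZ[Z]ZZZZZZ…

7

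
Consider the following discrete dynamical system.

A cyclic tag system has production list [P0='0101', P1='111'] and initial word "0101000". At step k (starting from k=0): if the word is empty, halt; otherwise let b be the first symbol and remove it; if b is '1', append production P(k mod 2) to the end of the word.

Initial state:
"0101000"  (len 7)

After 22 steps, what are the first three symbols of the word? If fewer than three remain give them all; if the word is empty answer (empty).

k=0  "0101000"  (len 7)
k=1  "101000"  (len 6)
k=2  "01000111"  (len 8)
k=3  "1000111"  (len 7)
k=4  "000111111"  (len 9)
k=5  "00111111"  (len 8)
k=6  "0111111"  (len 7)
k=7  "111111"  (len 6)
k=8  "11111111"  (len 8)
k=9  "11111110101"  (len 11)
k=10  "1111110101111"  (len 13)
k=11  "1111101011110101"  (len 16)
k=12  "111101011110101111"  (len 18)
k=13  "111010111101011110101"  (len 21)
k=14  "11010111101011110101111"  (len 23)
k=15  "10101111010111101011110101"  (len 26)
k=16  "0101111010111101011110101111"  (len 28)
k=17  "101111010111101011110101111"  (len 27)
k=18  "01111010111101011110101111111"  (len 29)
k=19  "1111010111101011110101111111"  (len 28)
k=20  "111010111101011110101111111111"  (len 30)
k=21  "110101111010111101011111111110101"  (len 33)
k=22  "10101111010111101011111111110101111"  (len 35)

101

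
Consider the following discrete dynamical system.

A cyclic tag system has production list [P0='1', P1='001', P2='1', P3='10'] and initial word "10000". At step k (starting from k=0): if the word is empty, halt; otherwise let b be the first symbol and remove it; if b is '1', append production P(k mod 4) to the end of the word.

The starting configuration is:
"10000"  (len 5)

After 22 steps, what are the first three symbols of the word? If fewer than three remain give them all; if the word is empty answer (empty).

0) "10000"  (len 5)
1) "00001"  (len 5)
2) "0001"  (len 4)
3) "001"  (len 3)
4) "01"  (len 2)
5) "1"  (len 1)
6) "001"  (len 3)
7) "01"  (len 2)
8) "1"  (len 1)
9) "1"  (len 1)
10) "001"  (len 3)
11) "01"  (len 2)
12) "1"  (len 1)
13) "1"  (len 1)
14) "001"  (len 3)
15) "01"  (len 2)
16) "1"  (len 1)
17) "1"  (len 1)
18) "001"  (len 3)
19) "01"  (len 2)
20) "1"  (len 1)
21) "1"  (len 1)
22) "001"  (len 3)

001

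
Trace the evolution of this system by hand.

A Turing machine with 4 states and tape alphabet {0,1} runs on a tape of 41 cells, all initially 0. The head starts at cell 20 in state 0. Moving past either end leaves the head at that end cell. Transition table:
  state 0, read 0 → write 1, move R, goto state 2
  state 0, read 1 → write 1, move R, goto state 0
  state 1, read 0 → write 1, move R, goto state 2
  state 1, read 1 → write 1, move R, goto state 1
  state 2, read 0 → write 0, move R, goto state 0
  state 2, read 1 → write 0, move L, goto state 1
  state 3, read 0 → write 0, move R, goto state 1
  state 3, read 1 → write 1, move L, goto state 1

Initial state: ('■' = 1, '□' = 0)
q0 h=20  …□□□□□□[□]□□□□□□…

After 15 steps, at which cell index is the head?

t=0: q0 h=20  …□□□□□□[□]□□□□□□…
t=1: q2 h=21  …□□□□□■[□]□□□□□□…
t=2: q0 h=22  …□□□□■□[□]□□□□□□…
t=3: q2 h=23  …□□□■□■[□]□□□□□□…
t=4: q0 h=24  …□□■□■□[□]□□□□□□…
t=5: q2 h=25  …□■□■□■[□]□□□□□□…
t=6: q0 h=26  …■□■□■□[□]□□□□□□…
t=7: q2 h=27  …□■□■□■[□]□□□□□□…
t=8: q0 h=28  …■□■□■□[□]□□□□□□…
t=9: q2 h=29  …□■□■□■[□]□□□□□□…
t=10: q0 h=30  …■□■□■□[□]□□□□□□…
t=11: q2 h=31  …□■□■□■[□]□□□□□□…
t=12: q0 h=32  …■□■□■□[□]□□□□□□…
t=13: q2 h=33  …□■□■□■[□]□□□□□□…
t=14: q0 h=34  …■□■□■□[□]□□□□□□|
t=15: q2 h=35  …□■□■□■[□]□□□□□|

35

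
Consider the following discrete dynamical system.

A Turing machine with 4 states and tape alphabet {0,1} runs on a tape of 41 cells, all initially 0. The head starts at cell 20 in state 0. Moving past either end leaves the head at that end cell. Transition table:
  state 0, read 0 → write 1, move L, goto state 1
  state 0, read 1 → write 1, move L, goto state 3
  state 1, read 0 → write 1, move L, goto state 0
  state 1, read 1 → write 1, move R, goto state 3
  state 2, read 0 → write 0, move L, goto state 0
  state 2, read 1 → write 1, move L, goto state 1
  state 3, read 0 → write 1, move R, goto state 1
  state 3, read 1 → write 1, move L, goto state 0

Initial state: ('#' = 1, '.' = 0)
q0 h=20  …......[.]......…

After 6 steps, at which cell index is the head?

0) q0 h=20  …......[.]......…
1) q1 h=19  …......[.]#.....…
2) q0 h=18  …......[.]##....…
3) q1 h=17  …......[.]###...…
4) q0 h=16  …......[.]####..…
5) q1 h=15  …......[.]#####.…
6) q0 h=14  …......[.]######…

14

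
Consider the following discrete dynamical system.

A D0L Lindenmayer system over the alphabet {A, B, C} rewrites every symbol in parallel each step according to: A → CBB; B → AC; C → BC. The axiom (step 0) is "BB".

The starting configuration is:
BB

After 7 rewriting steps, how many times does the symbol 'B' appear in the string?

k=0  BB
k=1  ACAC
k=2  CBBBCCBBBC
k=3  BCACACACBCBCACACACBC
k=4  ACBCCBBBCCBBBCCBBBCACBCACBCCBBBCCBBBCCBBBCACBC
k=5  CBBBCACBCBCACACACBCBCACACACBCBCACACACBCCBBBCACBCCBBBCACBCBCACACACBCBCACACACBCBCACACACBCCBBBCACBC
k=6  BCACACACBCCBBBCACBCACBCCBBBCCBBBCCBBBCACBCACBCCBBBCCBBBCCB…BCCBBBCCBBBCACBCACBCCBBBCCBBBCCBBBCACBCBCACACACBCCBBBCACBC  (len 214)
k=7  ACBCCBBBCCBBBCCBBBCACBCBCACACACBCCBBBCACBCCBBBCACBCBCACACA…CACACBCCBBBCACBCACBCCBBBCCBBBCCBBBCACBCBCACACACBCCBBBCACBC  (len 456)

152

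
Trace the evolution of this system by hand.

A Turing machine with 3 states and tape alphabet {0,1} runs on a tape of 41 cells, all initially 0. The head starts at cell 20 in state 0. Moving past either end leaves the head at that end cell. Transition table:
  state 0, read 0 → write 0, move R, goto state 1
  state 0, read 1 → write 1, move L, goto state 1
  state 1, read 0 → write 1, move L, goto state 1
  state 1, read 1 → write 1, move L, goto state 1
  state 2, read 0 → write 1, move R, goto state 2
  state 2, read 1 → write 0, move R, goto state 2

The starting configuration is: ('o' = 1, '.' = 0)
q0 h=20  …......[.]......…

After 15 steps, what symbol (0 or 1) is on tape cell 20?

[0] q0 h=20  …......[.]......…
[1] q1 h=21  …......[.]......…
[2] q1 h=20  …......[.]o.....…
[3] q1 h=19  …......[.]oo....…
[4] q1 h=18  …......[.]ooo...…
[5] q1 h=17  …......[.]oooo..…
[6] q1 h=16  …......[.]ooooo.…
[7] q1 h=15  …......[.]oooooo…
[8] q1 h=14  …......[.]oooooo…
[9] q1 h=13  …......[.]oooooo…
[10] q1 h=12  …......[.]oooooo…
[11] q1 h=11  …......[.]oooooo…
[12] q1 h=10  …......[.]oooooo…
[13] q1 h= 9  …......[.]oooooo…
[14] q1 h= 8  …......[.]oooooo…
[15] q1 h= 7  …......[.]oooooo…

1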